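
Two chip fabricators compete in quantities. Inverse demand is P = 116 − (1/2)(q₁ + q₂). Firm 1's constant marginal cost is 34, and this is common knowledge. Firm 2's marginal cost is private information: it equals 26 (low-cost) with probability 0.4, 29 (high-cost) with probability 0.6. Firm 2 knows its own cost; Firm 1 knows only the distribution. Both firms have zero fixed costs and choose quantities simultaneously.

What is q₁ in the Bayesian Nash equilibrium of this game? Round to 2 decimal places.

50.53

Type-c best response for Firm 2: q₂(c) = (116 − c) − q₁/2.
Firm 1 maximizes expected profit; its first-order condition is 116 − q₁ − (1/2)E[q₂] − 34 = 0.
Substituting E[q₂] and solving: E[c₂] = 27.8, so q₁ = (116 − 2·34 + 27.8)/(3/2) = 50.5333.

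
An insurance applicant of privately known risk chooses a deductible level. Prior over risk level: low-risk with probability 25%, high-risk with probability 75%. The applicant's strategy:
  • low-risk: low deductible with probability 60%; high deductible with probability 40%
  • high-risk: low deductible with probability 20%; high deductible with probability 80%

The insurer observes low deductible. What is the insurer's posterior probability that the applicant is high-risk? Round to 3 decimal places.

P(low deductible) = 0.25·0.6 + 0.75·0.2 = 0.3
P(high-risk | low deductible) = (0.75·0.2) / 0.3 = 0.15 / 0.3 = 0.5

0.500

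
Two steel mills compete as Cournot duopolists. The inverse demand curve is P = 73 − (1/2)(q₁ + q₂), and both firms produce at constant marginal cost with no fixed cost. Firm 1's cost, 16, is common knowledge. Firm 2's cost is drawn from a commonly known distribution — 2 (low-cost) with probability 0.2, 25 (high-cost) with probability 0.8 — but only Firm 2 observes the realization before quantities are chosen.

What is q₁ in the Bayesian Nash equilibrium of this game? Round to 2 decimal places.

40.93

Firm 2 with cost c maximizes (73 − (1/2)(q₁+q₂) − c)·q₂, giving q₂(c) = (73 − c − (1/2)q₁).
E[c₂] = 0.2·2 + 0.8·25 = 20.4
Firm 1's FOC against E[q₂] yields q₁ = (73 − 2·16 + E[c₂])/(3/2) = (73 − 32 + 20.4)/(3/2) = 40.9333.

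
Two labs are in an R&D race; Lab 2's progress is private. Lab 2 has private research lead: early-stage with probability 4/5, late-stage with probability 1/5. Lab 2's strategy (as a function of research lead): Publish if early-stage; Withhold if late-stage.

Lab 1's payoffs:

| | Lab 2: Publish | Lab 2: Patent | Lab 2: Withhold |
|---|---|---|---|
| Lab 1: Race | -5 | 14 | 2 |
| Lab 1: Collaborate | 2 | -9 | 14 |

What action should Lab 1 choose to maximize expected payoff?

Collaborate

Compute Lab 1's expected payoff for each action, taking the expectation over Lab 2's type.
E[Race] = 4/5·(-5) + 1/5·(2) = -18/5
E[Collaborate] = 4/5·(2) + 1/5·(14) = 22/5
Best response: Collaborate (22/5 is the largest).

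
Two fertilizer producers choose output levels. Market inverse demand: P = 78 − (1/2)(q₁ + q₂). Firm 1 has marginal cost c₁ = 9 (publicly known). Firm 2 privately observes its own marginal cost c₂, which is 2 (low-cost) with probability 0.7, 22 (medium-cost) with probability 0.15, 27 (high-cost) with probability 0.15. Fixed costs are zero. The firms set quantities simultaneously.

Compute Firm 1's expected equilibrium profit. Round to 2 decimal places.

1050.35

Firm 2 with cost c maximizes (78 − (1/2)(q₁+q₂) − c)·q₂, giving q₂(c) = (78 − c − (1/2)q₁).
E[c₂] = 0.7·2 + 0.15·22 + 0.15·27 = 8.75
Firm 1's FOC against E[q₂] yields q₁ = (78 − 2·9 + E[c₂])/(3/2) = (78 − 18 + 8.75)/(3/2) = 45.8333.
E[P] = 78 − (1/2)·(q₁ + E[q₂]) = 31.9167; Firm 1's expected profit = (E[P] − 9)·q₁ = (31.9167 − 9)·45.8333 = 1050.35.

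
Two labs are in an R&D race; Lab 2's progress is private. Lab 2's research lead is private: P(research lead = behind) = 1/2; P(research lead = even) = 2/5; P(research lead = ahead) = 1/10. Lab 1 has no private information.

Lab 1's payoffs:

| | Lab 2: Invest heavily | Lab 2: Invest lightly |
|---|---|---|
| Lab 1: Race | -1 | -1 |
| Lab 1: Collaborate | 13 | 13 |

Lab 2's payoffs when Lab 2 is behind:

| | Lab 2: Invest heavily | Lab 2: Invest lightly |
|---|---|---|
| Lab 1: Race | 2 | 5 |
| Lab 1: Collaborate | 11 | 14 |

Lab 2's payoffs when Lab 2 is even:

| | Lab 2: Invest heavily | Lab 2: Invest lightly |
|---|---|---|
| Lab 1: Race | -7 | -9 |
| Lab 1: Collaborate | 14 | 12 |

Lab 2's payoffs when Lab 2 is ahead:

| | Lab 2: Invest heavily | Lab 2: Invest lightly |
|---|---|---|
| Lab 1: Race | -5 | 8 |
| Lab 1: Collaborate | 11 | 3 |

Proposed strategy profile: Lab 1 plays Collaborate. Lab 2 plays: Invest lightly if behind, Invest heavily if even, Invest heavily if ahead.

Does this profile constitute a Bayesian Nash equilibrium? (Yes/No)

Lab 1 plays Collaborate: E[Collaborate] = 1/2·(13) + 2/5·(13) + 1/10·(13) = 13; E[Race] = -1. Best-responding. ✓
Lab 2 (research lead behind), facing Collaborate: Invest heavily gives 11, Invest lightly gives 14. Proposed Invest lightly is best. ✓
Lab 2 (research lead even), facing Collaborate: Invest heavily gives 14, Invest lightly gives 12. Proposed Invest heavily is best. ✓
Lab 2 (research lead ahead), facing Collaborate: Invest heavily gives 11, Invest lightly gives 3. Proposed Invest heavily is best. ✓

Yes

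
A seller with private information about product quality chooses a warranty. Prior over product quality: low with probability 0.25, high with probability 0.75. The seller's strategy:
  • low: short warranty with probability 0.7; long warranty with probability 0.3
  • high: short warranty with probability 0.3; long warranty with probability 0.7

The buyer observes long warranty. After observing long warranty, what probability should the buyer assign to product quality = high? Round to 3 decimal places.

Apply Bayes' rule using the sender's strategy as the likelihood.
P(long warranty) = 0.25·0.3 + 0.75·0.7 = 0.6
P(high | long warranty) = (0.75·0.7) / 0.6 = 0.525 / 0.6 = 0.875

0.875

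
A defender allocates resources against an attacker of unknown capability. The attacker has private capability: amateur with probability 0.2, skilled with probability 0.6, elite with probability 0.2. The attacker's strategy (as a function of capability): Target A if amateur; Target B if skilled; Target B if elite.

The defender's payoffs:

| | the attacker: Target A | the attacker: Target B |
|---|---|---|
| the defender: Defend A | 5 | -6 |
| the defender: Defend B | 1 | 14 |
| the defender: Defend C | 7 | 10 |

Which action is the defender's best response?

Defend B

E[Defend A] = 0.2·(5) + 0.6·(-6) + 0.2·(-6) = -3.8
E[Defend B] = 0.2·(1) + 0.6·(14) + 0.2·(14) = 11.4
E[Defend C] = 0.2·(7) + 0.6·(10) + 0.2·(10) = 9.4
Best response: Defend B (11.4 is the largest).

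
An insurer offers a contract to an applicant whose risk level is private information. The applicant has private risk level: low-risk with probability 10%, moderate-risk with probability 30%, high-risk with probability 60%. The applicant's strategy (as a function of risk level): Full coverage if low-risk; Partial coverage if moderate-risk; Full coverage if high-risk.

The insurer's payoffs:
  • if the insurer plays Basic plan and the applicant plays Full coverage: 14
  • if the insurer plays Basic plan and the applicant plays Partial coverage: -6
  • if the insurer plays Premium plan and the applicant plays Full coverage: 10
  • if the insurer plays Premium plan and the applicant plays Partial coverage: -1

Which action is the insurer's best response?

E[Basic plan] = 0.1·(14) + 0.3·(-6) + 0.6·(14) = 8
E[Premium plan] = 0.1·(10) + 0.3·(-1) + 0.6·(10) = 6.7
Best response: Basic plan (8 is the largest).

Basic plan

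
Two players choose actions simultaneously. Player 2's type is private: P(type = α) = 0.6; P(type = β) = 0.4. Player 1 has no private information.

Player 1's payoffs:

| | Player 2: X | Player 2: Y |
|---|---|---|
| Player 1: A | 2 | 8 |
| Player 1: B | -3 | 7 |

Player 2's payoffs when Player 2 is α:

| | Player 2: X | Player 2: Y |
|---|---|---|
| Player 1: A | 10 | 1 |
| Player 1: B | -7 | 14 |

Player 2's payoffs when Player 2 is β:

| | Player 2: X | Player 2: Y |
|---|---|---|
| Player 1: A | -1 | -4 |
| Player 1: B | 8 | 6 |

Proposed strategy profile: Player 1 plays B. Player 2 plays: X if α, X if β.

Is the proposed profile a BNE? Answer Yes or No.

A profile is a BNE iff every type of every player is best-responding given beliefs about the other side.
Player 1 plays B: E[B] = 0.6·(-3) + 0.4·(-3) = -3; E[A] = 2. Not best-responding. ✗
Player 2 (type α), facing B: X gives -7, Y gives 14. Proposed X is not best — profitable deviation exists. ✗
Player 2 (type β), facing B: X gives 8, Y gives 6. Proposed X is best. ✓

No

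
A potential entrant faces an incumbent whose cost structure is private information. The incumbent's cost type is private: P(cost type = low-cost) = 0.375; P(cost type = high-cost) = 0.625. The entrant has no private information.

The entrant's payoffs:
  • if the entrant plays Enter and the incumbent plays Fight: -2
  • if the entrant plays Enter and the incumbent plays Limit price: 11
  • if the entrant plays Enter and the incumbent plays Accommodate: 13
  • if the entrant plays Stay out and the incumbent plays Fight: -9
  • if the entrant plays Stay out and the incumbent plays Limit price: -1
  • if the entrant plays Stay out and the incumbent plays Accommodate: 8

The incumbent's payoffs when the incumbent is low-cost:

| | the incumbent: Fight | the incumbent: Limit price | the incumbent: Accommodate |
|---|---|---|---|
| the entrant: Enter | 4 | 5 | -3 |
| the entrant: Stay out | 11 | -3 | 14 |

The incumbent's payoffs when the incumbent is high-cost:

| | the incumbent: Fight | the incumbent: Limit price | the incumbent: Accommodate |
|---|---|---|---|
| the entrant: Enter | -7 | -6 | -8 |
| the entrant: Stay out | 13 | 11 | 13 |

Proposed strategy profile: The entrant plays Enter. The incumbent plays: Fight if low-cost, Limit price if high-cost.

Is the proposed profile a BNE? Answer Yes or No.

The entrant plays Enter: E[Enter] = 0.375·(-2) + 0.625·(11) = 6.125; E[Stay out] = -4. Best-responding. ✓
The incumbent (cost type low-cost), facing Enter: Fight gives 4, Limit price gives 5, Accommodate gives -3. Proposed Fight is not best — profitable deviation exists. ✗
The incumbent (cost type high-cost), facing Enter: Fight gives -7, Limit price gives -6, Accommodate gives -8. Proposed Limit price is best. ✓

No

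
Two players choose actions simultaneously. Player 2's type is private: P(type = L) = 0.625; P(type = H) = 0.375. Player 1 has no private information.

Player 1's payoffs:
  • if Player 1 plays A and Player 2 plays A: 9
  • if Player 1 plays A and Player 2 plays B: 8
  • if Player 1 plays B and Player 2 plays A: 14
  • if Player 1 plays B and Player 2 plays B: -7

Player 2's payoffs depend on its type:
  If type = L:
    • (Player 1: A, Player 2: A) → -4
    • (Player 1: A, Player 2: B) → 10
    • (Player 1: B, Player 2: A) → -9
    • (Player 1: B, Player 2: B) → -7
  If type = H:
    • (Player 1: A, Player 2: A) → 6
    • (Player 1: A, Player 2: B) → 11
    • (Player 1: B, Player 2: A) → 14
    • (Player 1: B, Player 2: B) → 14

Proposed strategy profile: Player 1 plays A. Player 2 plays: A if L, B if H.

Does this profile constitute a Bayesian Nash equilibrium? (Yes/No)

A profile is a BNE iff every type of every player is best-responding given beliefs about the other side.
Player 1 plays A: E[A] = 0.625·(9) + 0.375·(8) = 8.625; E[B] = 6.125. Best-responding. ✓
Player 2 (type L), facing A: A gives -4, B gives 10. Proposed A is not best — profitable deviation exists. ✗
Player 2 (type H), facing A: A gives 6, B gives 11. Proposed B is best. ✓

No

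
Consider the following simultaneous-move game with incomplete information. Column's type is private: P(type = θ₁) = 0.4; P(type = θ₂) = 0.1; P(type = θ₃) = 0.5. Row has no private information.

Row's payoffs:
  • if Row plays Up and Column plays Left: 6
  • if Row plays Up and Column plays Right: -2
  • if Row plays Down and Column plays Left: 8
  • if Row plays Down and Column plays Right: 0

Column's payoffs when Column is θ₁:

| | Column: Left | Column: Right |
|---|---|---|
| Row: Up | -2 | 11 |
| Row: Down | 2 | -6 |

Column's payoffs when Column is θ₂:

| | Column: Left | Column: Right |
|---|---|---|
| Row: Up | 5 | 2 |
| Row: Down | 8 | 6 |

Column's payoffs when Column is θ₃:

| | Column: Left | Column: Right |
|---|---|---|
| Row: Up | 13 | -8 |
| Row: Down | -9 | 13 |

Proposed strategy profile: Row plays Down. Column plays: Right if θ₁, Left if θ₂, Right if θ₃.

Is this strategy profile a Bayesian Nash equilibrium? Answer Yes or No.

A profile is a BNE iff every type of every player is best-responding given beliefs about the other side.
Row plays Down: E[Down] = 0.4·(0) + 0.1·(8) + 0.5·(0) = 0.8; E[Up] = -1.2. Best-responding. ✓
Column (type θ₁), facing Down: Left gives 2, Right gives -6. Proposed Right is not best — profitable deviation exists. ✗
Column (type θ₂), facing Down: Left gives 8, Right gives 6. Proposed Left is best. ✓
Column (type θ₃), facing Down: Left gives -9, Right gives 13. Proposed Right is best. ✓

No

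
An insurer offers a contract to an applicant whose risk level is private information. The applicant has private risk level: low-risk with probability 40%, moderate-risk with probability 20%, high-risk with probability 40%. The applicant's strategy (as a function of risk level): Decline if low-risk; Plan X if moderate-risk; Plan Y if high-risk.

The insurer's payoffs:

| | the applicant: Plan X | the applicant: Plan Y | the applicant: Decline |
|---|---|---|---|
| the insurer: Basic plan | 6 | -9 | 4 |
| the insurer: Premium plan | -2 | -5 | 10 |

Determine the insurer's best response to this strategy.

Premium plan

E[Basic plan] = 0.4·(4) + 0.2·(6) + 0.4·(-9) = -0.8
E[Premium plan] = 0.4·(10) + 0.2·(-2) + 0.4·(-5) = 1.6
Best response: Premium plan (1.6 is the largest).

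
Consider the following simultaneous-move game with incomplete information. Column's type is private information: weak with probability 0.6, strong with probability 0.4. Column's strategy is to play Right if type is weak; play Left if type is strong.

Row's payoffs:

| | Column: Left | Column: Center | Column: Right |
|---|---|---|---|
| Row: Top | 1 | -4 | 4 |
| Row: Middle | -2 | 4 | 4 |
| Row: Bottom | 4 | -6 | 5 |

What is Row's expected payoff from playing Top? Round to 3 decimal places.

2.800

Take the expectation over Column's type, weighting each type's action by its prior probability.
E[Top] = 0.6·4 + 0.4·1 = 2.4 + 0.4 = 2.8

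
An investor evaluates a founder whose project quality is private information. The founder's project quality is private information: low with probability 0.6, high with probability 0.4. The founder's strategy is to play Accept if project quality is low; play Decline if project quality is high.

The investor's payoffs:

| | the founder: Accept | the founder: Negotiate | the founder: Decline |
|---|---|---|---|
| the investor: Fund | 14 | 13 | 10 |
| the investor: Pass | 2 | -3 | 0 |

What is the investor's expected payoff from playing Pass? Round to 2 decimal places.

Take the expectation over the founder's project quality, weighting each type's action by its prior probability.
E[Pass] = 0.6·2 + 0.4·0 = 1.2 + 0 = 1.2

1.20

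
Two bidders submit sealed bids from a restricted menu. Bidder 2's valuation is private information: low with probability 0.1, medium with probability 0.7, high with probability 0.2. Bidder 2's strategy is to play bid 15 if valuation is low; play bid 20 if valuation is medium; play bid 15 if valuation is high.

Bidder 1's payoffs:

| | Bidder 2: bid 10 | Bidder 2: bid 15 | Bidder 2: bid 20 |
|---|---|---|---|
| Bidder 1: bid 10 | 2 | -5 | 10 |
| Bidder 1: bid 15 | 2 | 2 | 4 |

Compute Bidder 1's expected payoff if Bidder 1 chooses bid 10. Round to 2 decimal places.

Take the expectation over Bidder 2's valuation, weighting each type's action by its prior probability.
E[bid 10] = 0.1·(-5) + 0.7·10 + 0.2·(-5) = (-0.5) + 7 + (-1) = 5.5

5.50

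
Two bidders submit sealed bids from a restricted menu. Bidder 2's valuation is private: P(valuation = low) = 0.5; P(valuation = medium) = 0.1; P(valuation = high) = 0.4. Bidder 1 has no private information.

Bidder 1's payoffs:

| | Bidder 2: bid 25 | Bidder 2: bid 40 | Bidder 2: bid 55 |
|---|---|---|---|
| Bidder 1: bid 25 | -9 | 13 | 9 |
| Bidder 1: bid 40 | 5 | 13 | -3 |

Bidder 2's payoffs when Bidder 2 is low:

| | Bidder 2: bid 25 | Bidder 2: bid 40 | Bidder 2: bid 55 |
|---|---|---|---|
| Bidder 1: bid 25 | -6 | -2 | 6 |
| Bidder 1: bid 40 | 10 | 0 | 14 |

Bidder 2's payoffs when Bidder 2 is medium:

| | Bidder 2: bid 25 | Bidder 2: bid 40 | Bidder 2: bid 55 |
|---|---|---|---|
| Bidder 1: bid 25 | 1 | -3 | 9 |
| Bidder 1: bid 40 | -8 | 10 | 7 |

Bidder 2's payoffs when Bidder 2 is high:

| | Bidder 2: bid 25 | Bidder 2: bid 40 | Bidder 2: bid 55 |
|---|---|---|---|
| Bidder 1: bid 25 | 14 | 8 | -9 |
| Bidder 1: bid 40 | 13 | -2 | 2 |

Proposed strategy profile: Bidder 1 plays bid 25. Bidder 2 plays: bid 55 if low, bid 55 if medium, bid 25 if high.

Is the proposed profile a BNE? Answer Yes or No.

Bidder 1 plays bid 25: E[bid 25] = 0.5·(9) + 0.1·(9) + 0.4·(-9) = 1.8; E[bid 40] = 0.2. Best-responding. ✓
Bidder 2 (valuation low), facing bid 25: bid 25 gives -6, bid 40 gives -2, bid 55 gives 6. Proposed bid 55 is best. ✓
Bidder 2 (valuation medium), facing bid 25: bid 25 gives 1, bid 40 gives -3, bid 55 gives 9. Proposed bid 55 is best. ✓
Bidder 2 (valuation high), facing bid 25: bid 25 gives 14, bid 40 gives 8, bid 55 gives -9. Proposed bid 25 is best. ✓

Yes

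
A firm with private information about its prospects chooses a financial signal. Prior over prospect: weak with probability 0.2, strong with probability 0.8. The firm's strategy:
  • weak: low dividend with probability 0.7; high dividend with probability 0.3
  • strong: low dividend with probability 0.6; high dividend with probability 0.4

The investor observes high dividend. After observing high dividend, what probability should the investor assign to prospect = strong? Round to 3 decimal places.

P(high dividend) = 0.2·0.3 + 0.8·0.4 = 0.38
P(strong | high dividend) = (0.8·0.4) / 0.38 = 0.32 / 0.38 = 0.842105

0.842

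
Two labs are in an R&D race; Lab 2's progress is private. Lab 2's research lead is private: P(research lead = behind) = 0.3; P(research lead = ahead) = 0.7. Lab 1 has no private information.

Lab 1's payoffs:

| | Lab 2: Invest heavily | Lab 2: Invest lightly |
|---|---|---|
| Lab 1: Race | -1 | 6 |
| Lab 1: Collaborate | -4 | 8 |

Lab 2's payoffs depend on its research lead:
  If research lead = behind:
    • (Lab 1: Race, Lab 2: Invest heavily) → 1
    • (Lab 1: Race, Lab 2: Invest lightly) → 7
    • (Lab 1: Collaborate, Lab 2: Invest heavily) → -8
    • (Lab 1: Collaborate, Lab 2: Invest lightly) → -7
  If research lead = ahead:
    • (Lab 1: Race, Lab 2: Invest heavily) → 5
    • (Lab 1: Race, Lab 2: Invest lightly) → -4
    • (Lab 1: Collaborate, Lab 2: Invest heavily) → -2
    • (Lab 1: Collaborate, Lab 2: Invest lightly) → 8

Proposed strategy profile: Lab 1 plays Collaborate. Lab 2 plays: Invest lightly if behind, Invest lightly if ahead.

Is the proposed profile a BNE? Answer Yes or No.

Yes

A profile is a BNE iff every type of every player is best-responding given beliefs about the other side.
Lab 1 plays Collaborate: E[Collaborate] = 0.3·(8) + 0.7·(8) = 8; E[Race] = 6. Best-responding. ✓
Lab 2 (research lead behind), facing Collaborate: Invest heavily gives -8, Invest lightly gives -7. Proposed Invest lightly is best. ✓
Lab 2 (research lead ahead), facing Collaborate: Invest heavily gives -2, Invest lightly gives 8. Proposed Invest lightly is best. ✓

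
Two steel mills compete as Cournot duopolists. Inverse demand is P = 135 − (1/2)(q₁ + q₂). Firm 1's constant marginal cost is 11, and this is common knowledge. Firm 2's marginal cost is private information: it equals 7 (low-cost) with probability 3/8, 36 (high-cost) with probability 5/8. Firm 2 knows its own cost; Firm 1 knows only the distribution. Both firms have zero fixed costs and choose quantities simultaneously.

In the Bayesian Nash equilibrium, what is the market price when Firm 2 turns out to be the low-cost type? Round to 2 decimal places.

47.98

Firm 2 with cost c maximizes (135 − (1/2)(q₁+q₂) − c)·q₂, giving q₂(c) = (135 − c − (1/2)q₁).
E[c₂] = 3/8·7 + 5/8·36 = 25.125
Firm 1's FOC against E[q₂] yields q₁ = (135 − 2·11 + E[c₂])/(3/2) = (135 − 22 + 25.125)/(3/2) = 92.0833.
q₂(low-cost) = 81.9583, so P = 135 − (1/2)·(92.0833 + 81.9583) = 47.9792.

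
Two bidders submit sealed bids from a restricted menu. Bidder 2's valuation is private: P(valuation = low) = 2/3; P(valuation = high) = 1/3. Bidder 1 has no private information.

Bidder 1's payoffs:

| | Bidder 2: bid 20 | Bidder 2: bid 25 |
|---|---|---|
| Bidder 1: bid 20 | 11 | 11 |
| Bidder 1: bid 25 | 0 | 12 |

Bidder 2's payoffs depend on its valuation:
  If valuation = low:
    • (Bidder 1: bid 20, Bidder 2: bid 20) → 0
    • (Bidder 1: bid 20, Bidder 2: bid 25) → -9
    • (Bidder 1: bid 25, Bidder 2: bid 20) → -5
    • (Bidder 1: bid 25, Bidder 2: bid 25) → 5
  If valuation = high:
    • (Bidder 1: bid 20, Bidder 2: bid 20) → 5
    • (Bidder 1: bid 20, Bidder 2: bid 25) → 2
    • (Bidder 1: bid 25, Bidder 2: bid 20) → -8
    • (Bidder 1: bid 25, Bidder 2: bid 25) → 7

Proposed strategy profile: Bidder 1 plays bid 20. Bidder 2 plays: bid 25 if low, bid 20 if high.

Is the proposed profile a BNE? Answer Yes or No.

Bidder 1 plays bid 20: E[bid 20] = 2/3·(11) + 1/3·(11) = 11; E[bid 25] = 8. Best-responding. ✓
Bidder 2 (valuation low), facing bid 20: bid 20 gives 0, bid 25 gives -9. Proposed bid 25 is not best — profitable deviation exists. ✗
Bidder 2 (valuation high), facing bid 20: bid 20 gives 5, bid 25 gives 2. Proposed bid 20 is best. ✓

No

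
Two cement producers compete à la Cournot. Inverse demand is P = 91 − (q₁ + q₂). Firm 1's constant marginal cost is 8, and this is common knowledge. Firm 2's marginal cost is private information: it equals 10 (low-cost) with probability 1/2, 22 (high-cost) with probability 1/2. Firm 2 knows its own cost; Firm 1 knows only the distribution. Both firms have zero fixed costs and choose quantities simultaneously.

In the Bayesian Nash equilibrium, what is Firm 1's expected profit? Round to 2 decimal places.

920.11

Firm 2 with cost c maximizes (91 − (q₁+q₂) − c)·q₂, giving q₂(c) = (91 − c − q₁)/2.
E[c₂] = 1/2·10 + 1/2·22 = 16
Firm 1's FOC against E[q₂] yields q₁ = (91 − 2·8 + E[c₂])/3 = (91 − 16 + 16)/3 = 30.3333.
E[P] = 91 − (q₁ + E[q₂]) = 38.3333; Firm 1's expected profit = (E[P] − 8)·q₁ = (38.3333 − 8)·30.3333 = 920.111.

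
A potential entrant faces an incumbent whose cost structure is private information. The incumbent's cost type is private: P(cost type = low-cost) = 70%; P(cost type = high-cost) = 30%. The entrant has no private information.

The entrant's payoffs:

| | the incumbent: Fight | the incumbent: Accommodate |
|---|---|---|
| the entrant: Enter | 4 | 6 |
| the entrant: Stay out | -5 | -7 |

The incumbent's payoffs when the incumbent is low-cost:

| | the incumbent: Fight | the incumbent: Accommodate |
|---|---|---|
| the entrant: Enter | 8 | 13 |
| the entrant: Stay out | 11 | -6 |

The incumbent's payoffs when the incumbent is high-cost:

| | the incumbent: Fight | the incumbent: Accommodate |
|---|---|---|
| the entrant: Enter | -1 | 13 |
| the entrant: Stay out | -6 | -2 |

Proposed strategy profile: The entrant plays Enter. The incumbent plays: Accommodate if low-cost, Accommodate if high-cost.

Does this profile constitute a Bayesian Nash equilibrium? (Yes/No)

Yes

The entrant plays Enter: E[Enter] = 0.7·(6) + 0.3·(6) = 6; E[Stay out] = -7. Best-responding. ✓
The incumbent (cost type low-cost), facing Enter: Fight gives 8, Accommodate gives 13. Proposed Accommodate is best. ✓
The incumbent (cost type high-cost), facing Enter: Fight gives -1, Accommodate gives 13. Proposed Accommodate is best. ✓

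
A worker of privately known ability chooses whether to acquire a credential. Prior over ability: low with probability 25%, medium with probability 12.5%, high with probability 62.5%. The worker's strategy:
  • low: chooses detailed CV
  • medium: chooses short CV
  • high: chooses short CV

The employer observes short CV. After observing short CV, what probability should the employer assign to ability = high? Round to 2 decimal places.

P(short CV) = 0.25·0 + 0.125·1 + 0.625·1 = 0.75
P(high | short CV) = (0.625·1) / 0.75 = 0.625 / 0.75 = 0.833333

0.83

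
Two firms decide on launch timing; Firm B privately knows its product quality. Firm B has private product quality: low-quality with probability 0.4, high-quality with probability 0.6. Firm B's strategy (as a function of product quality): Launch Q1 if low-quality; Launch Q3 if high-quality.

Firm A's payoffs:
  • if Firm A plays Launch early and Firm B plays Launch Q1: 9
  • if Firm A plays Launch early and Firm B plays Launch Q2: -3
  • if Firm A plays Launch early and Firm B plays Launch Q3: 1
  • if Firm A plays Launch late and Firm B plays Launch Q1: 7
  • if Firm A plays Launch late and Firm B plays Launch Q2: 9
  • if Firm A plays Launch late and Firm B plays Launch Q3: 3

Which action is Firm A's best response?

Launch late

Compute Firm A's expected payoff for each action, taking the expectation over Firm B's type.
E[Launch early] = 0.4·(9) + 0.6·(1) = 4.2
E[Launch late] = 0.4·(7) + 0.6·(3) = 4.6
Best response: Launch late (4.6 is the largest).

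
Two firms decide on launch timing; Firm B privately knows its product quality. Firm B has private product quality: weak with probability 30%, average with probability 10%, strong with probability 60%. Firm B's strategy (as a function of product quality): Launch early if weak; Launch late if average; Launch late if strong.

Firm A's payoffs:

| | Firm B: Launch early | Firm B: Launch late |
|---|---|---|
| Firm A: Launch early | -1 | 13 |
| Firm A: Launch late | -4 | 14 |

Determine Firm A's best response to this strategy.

Launch early

E[Launch early] = 0.3·(-1) + 0.1·(13) + 0.6·(13) = 8.8
E[Launch late] = 0.3·(-4) + 0.1·(14) + 0.6·(14) = 8.6
Best response: Launch early (8.8 is the largest).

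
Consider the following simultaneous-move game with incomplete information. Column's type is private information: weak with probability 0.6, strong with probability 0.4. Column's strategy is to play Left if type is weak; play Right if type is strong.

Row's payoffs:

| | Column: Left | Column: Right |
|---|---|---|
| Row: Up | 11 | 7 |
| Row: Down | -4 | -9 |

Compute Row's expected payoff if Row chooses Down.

E[Down] = 0.6·(-4) + 0.4·(-9) = (-2.4) + (-3.6) = -6

-6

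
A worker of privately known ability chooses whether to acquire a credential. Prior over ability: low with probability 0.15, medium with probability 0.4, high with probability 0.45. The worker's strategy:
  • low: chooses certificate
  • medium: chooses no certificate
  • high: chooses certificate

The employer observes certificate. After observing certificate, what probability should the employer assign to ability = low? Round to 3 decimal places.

P(certificate) = 0.15·1 + 0.4·0 + 0.45·1 = 0.6
P(low | certificate) = (0.15·1) / 0.6 = 0.15 / 0.6 = 0.25

0.250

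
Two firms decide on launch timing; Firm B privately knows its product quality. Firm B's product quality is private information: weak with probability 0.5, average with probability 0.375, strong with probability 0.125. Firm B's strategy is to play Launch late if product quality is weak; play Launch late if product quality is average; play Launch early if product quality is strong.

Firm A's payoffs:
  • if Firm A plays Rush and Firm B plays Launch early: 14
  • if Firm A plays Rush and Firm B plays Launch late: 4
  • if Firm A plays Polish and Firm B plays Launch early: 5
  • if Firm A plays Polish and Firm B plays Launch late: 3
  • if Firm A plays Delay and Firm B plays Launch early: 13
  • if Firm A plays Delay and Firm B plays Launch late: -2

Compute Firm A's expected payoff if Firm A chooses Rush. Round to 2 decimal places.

5.25

E[Rush] = 0.5·4 + 0.375·4 + 0.125·14 = 2 + 1.5 + 1.75 = 5.25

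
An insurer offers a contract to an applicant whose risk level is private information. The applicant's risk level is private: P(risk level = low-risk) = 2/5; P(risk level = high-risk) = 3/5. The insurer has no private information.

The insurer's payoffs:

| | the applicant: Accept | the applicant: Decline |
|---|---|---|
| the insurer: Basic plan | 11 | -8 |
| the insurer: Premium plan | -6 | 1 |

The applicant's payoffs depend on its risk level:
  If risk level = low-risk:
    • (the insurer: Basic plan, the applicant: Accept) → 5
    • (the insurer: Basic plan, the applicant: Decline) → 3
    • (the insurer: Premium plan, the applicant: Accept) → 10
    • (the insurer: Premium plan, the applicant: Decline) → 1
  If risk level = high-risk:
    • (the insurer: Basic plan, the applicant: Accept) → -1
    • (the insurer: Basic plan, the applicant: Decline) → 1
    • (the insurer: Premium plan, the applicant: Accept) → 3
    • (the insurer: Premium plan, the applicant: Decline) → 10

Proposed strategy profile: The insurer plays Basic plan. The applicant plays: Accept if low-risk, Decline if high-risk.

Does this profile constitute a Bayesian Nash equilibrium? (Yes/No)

Yes

A profile is a BNE iff every type of every player is best-responding given beliefs about the other side.
The insurer plays Basic plan: E[Basic plan] = 2/5·(11) + 3/5·(-8) = -2/5; E[Premium plan] = -9/5. Best-responding. ✓
The applicant (risk level low-risk), facing Basic plan: Accept gives 5, Decline gives 3. Proposed Accept is best. ✓
The applicant (risk level high-risk), facing Basic plan: Accept gives -1, Decline gives 1. Proposed Decline is best. ✓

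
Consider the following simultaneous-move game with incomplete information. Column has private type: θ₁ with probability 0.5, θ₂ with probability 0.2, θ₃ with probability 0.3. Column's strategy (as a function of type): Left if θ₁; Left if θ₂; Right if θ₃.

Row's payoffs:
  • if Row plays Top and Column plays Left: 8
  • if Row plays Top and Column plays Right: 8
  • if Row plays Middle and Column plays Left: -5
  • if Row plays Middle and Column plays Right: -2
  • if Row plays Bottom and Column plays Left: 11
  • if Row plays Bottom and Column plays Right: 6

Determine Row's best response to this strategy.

Compute Row's expected payoff for each action, taking the expectation over Column's type.
E[Top] = 0.5·(8) + 0.2·(8) + 0.3·(8) = 8
E[Middle] = 0.5·(-5) + 0.2·(-5) + 0.3·(-2) = -4.1
E[Bottom] = 0.5·(11) + 0.2·(11) + 0.3·(6) = 9.5
Best response: Bottom (9.5 is the largest).

Bottom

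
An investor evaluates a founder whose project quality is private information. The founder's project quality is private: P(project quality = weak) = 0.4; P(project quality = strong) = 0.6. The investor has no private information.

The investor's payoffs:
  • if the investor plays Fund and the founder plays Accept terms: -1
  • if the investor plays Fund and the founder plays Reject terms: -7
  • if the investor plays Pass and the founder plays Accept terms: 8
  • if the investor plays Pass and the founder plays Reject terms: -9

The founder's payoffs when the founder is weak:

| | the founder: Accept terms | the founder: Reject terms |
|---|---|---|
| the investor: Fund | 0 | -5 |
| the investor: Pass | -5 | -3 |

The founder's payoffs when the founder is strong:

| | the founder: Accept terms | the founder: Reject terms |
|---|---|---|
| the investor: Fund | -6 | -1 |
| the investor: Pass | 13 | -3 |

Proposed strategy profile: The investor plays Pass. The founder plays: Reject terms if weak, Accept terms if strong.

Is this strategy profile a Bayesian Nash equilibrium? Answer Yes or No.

Yes

The investor plays Pass: E[Pass] = 0.4·(-9) + 0.6·(8) = 1.2; E[Fund] = -3.4. Best-responding. ✓
The founder (project quality weak), facing Pass: Accept terms gives -5, Reject terms gives -3. Proposed Reject terms is best. ✓
The founder (project quality strong), facing Pass: Accept terms gives 13, Reject terms gives -3. Proposed Accept terms is best. ✓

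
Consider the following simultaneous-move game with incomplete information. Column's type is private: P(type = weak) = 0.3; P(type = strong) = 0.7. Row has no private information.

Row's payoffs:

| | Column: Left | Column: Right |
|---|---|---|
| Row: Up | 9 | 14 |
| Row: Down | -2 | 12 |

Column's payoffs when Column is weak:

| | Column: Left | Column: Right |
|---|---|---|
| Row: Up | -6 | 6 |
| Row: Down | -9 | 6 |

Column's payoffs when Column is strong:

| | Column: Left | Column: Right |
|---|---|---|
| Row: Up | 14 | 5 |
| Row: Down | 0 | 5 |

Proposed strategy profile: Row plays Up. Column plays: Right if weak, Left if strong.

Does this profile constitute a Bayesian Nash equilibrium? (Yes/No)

A profile is a BNE iff every type of every player is best-responding given beliefs about the other side.
Row plays Up: E[Up] = 0.3·(14) + 0.7·(9) = 10.5; E[Down] = 2.2. Best-responding. ✓
Column (type weak), facing Up: Left gives -6, Right gives 6. Proposed Right is best. ✓
Column (type strong), facing Up: Left gives 14, Right gives 5. Proposed Left is best. ✓

Yes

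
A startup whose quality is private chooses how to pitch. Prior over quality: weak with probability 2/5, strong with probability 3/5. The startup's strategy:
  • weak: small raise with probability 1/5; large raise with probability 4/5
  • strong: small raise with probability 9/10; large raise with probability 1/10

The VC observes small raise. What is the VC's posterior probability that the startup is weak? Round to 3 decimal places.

0.129

P(small raise) = (2/5)·(1/5) + (3/5)·(9/10) = 31/50
P(weak | small raise) = ((2/5)·(1/5)) / (31/50) = (2/25) / (31/50) = 4/31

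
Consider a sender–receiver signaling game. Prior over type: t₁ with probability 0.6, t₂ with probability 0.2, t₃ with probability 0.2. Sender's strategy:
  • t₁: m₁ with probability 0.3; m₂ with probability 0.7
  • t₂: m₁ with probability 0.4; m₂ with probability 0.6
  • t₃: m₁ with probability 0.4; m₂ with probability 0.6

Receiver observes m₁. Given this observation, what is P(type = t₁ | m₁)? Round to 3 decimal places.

0.529

Apply Bayes' rule using the sender's strategy as the likelihood.
P(m₁) = 0.6·0.3 + 0.2·0.4 + 0.2·0.4 = 0.34
P(t₁ | m₁) = (0.6·0.3) / 0.34 = 0.18 / 0.34 = 0.529412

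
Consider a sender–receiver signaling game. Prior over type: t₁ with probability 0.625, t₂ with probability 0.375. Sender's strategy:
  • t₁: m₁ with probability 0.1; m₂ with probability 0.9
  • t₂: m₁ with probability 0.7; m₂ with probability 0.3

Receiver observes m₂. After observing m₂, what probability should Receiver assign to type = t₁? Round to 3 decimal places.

P(m₂) = 0.625·0.9 + 0.375·0.3 = 0.675
P(t₁ | m₂) = (0.625·0.9) / 0.675 = 0.5625 / 0.675 = 0.833333

0.833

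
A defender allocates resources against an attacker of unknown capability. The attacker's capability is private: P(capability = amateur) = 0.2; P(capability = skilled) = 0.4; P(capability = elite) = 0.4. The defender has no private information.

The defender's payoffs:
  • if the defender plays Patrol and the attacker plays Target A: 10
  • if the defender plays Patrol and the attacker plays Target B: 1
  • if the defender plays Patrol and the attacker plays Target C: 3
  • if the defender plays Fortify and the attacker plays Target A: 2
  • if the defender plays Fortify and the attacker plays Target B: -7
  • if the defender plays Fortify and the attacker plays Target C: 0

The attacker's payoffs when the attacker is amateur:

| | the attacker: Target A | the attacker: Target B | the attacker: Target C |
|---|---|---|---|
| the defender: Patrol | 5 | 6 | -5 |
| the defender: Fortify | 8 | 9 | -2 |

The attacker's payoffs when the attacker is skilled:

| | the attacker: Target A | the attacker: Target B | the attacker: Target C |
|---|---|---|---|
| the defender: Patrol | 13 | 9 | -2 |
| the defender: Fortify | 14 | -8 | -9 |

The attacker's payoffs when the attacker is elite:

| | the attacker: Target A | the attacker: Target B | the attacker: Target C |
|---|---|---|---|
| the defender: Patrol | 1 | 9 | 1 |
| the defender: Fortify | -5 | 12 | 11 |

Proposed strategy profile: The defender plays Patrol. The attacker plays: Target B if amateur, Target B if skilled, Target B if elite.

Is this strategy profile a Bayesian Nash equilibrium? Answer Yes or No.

The defender plays Patrol: E[Patrol] = 0.2·(1) + 0.4·(1) + 0.4·(1) = 1; E[Fortify] = -7. Best-responding. ✓
The attacker (capability amateur), facing Patrol: Target A gives 5, Target B gives 6, Target C gives -5. Proposed Target B is best. ✓
The attacker (capability skilled), facing Patrol: Target A gives 13, Target B gives 9, Target C gives -2. Proposed Target B is not best — profitable deviation exists. ✗
The attacker (capability elite), facing Patrol: Target A gives 1, Target B gives 9, Target C gives 1. Proposed Target B is best. ✓

No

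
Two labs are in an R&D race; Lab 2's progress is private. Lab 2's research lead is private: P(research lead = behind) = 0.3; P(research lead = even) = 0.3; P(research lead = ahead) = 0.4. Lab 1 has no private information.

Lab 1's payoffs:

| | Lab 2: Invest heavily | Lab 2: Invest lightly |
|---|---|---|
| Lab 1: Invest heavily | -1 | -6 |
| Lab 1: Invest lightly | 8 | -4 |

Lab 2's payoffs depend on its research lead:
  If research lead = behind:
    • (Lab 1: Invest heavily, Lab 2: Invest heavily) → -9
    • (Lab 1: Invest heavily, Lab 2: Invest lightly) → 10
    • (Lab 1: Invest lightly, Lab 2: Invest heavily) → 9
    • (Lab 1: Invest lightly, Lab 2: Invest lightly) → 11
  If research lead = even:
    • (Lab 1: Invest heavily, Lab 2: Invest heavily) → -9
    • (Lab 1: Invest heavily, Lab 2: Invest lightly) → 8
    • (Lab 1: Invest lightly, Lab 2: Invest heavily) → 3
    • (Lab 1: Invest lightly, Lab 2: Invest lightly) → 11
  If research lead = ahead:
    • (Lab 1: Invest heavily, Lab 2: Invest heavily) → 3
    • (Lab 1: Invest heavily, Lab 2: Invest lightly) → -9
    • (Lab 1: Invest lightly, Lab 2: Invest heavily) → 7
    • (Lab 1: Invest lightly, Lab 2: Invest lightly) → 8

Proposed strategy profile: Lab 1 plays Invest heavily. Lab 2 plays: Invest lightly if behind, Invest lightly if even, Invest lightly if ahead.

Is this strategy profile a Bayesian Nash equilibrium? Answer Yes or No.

No

Lab 1 plays Invest heavily: E[Invest heavily] = 0.3·(-6) + 0.3·(-6) + 0.4·(-6) = -6; E[Invest lightly] = -4. Not best-responding. ✗
Lab 2 (research lead behind), facing Invest heavily: Invest heavily gives -9, Invest lightly gives 10. Proposed Invest lightly is best. ✓
Lab 2 (research lead even), facing Invest heavily: Invest heavily gives -9, Invest lightly gives 8. Proposed Invest lightly is best. ✓
Lab 2 (research lead ahead), facing Invest heavily: Invest heavily gives 3, Invest lightly gives -9. Proposed Invest lightly is not best — profitable deviation exists. ✗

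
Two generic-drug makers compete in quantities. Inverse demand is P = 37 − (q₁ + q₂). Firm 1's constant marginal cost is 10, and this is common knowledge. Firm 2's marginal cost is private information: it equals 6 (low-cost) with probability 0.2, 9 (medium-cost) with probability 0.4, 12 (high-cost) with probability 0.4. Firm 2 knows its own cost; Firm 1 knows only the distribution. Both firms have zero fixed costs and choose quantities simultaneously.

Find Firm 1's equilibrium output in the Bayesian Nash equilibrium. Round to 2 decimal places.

8.87

Firm 2 with cost c maximizes (37 − (q₁+q₂) − c)·q₂, giving q₂(c) = (37 − c − q₁)/2.
E[c₂] = 0.2·6 + 0.4·9 + 0.4·12 = 9.6
Firm 1's FOC against E[q₂] yields q₁ = (37 − 2·10 + E[c₂])/3 = (37 − 20 + 9.6)/3 = 8.86667.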